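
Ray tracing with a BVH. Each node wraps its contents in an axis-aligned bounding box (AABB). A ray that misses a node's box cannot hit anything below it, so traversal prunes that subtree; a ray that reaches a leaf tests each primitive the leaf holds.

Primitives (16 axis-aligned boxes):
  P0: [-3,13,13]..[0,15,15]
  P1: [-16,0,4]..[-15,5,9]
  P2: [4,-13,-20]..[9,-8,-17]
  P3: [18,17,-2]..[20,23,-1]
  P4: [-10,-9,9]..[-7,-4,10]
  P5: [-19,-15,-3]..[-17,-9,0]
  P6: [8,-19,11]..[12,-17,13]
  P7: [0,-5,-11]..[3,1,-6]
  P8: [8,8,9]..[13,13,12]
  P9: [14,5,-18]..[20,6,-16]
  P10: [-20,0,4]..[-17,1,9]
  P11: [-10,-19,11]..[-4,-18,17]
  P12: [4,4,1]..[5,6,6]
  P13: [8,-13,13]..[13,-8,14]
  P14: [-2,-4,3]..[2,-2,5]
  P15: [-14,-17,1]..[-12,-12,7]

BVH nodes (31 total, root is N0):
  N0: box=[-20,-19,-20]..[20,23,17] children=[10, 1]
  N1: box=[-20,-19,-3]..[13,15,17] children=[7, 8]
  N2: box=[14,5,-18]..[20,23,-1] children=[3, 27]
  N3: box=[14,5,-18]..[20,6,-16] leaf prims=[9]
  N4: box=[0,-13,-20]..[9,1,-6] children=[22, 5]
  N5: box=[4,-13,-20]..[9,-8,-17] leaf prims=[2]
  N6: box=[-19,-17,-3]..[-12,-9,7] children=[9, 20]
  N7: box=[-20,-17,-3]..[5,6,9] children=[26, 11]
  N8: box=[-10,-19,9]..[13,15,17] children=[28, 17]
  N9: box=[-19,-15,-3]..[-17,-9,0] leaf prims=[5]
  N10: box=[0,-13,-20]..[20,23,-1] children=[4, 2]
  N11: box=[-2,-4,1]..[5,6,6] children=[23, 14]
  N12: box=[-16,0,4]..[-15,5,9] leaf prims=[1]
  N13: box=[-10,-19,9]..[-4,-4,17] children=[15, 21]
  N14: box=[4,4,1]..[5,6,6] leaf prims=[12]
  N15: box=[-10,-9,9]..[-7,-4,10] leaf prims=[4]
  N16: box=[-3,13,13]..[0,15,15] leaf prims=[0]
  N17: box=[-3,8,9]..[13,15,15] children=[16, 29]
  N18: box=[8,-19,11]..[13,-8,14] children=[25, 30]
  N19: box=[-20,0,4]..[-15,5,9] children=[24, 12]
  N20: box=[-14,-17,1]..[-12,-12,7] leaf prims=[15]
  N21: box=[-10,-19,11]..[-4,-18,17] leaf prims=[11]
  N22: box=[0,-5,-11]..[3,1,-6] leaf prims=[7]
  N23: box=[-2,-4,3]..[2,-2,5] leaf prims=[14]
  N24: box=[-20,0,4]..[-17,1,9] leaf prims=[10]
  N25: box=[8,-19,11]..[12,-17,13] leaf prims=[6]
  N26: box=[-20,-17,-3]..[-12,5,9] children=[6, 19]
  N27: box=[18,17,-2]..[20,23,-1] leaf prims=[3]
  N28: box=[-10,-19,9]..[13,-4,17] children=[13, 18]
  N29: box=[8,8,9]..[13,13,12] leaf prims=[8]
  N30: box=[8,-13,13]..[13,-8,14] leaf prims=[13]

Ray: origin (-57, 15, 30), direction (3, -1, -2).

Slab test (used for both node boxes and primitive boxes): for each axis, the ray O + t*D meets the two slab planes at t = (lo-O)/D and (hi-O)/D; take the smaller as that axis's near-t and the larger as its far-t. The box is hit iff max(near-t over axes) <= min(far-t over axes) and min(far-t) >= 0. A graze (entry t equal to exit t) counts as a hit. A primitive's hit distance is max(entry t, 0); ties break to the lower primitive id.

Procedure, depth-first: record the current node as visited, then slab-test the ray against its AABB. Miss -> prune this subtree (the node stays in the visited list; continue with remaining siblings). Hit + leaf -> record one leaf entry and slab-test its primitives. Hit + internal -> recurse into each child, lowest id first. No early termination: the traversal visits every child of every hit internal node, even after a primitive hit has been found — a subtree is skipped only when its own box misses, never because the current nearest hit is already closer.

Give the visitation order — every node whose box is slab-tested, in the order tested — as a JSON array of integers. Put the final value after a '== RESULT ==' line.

Walk:
N0 x:[37/3,77/3] y:[-8,34] z:[13/2,25] -> hit [37/3,25], descend [1, 10]
  N1 x:[37/3,70/3] y:[0,34] z:[13/2,33/2] -> hit [37/3,33/2], descend [7, 8]
    N7 x:[37/3,62/3] y:[9,32] z:[21/2,33/2] -> hit [37/3,33/2], descend [11, 26]
      N11 x:[55/3,62/3] y:[9,19] z:[12,29/2] -> miss, prune
      N26 x:[37/3,15] y:[10,32] z:[21/2,33/2] -> hit [37/3,15], descend [6, 19]
        N6 x:[38/3,15] y:[24,32] z:[23/2,33/2] -> miss, prune
        N19 x:[37/3,14] y:[10,15] z:[21/2,13] -> hit [37/3,13], descend [12, 24]
          N12 x:[41/3,14] y:[10,15] z:[21/2,13] -> miss, prune
          N24 x:[37/3,40/3] y:[14,15] z:[21/2,13] -> miss, prune
    N8 x:[47/3,70/3] y:[0,34] z:[13/2,21/2] -> miss, prune
  N10 x:[19,77/3] y:[-8,28] z:[31/2,25] -> hit [19,25], descend [2, 4]
    N2 x:[71/3,77/3] y:[-8,10] z:[31/2,24] -> miss, prune
    N4 x:[19,22] y:[14,28] z:[18,25] -> hit [19,22], descend [5, 22]
      N5 x:[61/3,22] y:[23,28] z:[47/2,25] -> miss, prune
      N22 x:[19,20] y:[14,20] z:[18,41/2] -> hit [19,20] leaf, test {P7@t=19}

Visited [0, 1, 7, 11, 26, 6, 19, 12, 24, 8, 10, 2, 4, 5, 22]. Tests: 15 box, 1 leaf. Nearest: P7.

== RESULT ==
[0, 1, 7, 11, 26, 6, 19, 12, 24, 8, 10, 2, 4, 5, 22]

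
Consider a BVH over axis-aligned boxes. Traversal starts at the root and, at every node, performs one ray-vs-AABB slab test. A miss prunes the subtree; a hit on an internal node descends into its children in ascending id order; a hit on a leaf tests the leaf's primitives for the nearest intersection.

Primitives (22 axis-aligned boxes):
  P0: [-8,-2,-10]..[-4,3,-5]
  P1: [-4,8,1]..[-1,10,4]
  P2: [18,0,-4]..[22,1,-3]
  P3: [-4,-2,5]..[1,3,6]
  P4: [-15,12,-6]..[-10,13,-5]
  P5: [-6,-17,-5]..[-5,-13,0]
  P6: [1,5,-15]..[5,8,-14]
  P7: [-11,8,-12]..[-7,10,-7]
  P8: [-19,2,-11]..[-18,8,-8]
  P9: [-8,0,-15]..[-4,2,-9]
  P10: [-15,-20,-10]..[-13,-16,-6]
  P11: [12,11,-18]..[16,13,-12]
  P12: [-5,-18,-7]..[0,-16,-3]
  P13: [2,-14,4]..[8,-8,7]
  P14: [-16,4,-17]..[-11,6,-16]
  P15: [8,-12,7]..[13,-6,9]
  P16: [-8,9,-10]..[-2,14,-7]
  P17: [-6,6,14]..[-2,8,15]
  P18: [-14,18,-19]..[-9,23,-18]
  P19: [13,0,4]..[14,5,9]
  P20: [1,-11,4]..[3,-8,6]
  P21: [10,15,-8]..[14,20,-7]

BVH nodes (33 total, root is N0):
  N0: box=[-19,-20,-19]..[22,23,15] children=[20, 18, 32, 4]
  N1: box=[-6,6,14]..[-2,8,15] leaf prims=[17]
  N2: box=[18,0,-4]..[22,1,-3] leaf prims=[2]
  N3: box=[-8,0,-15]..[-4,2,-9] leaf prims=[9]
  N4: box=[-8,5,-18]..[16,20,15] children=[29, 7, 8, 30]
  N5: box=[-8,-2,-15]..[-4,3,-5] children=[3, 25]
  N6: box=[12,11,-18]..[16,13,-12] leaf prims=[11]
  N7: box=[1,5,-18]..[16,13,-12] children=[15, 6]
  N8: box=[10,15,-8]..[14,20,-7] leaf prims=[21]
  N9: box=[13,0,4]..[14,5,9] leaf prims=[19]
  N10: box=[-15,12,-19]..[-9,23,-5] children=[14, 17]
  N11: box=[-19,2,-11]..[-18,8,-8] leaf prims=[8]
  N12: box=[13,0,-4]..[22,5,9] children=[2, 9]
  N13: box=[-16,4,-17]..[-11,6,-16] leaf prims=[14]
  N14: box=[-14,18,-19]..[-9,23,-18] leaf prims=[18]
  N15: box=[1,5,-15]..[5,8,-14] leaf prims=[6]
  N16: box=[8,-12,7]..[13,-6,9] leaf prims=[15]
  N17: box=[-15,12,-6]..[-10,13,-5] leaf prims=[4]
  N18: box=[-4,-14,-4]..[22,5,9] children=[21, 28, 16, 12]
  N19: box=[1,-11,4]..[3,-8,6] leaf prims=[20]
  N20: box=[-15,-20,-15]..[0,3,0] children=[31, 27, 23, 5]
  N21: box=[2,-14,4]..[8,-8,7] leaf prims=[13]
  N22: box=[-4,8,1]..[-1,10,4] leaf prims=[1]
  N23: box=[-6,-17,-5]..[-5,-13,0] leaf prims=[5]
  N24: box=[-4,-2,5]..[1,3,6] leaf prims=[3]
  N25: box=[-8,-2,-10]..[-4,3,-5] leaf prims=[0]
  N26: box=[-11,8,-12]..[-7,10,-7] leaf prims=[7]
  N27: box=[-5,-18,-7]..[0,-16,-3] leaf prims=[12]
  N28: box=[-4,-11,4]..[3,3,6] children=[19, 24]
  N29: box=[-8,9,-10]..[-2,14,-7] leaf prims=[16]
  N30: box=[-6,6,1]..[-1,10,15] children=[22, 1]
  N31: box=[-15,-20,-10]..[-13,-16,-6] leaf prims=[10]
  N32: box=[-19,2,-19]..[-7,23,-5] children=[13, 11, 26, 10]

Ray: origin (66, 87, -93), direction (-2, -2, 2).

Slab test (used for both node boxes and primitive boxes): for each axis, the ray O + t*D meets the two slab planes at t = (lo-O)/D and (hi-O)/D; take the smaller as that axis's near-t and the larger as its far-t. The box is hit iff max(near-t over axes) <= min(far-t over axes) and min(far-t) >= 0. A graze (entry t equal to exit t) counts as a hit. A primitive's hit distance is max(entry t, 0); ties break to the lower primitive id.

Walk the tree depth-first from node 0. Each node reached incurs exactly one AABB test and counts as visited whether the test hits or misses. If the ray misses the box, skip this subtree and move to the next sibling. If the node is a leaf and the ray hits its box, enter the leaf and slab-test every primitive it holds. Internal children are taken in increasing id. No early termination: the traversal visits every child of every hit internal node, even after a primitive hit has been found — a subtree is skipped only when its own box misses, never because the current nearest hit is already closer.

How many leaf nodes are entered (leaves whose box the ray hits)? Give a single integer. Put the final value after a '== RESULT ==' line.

Trace the traversal:
N0 x:[22,85/2] y:[32,107/2] z:[37,54] -> hit [37,85/2], descend [4, 18, 20, 32]
  N4 x:[25,37] y:[67/2,41] z:[75/2,54] -> miss, prune
  N18 x:[22,35] y:[41,101/2] z:[89/2,51] -> miss, prune
  N20 x:[33,81/2] y:[42,107/2] z:[39,93/2] -> miss, prune
  N32 x:[73/2,85/2] y:[32,85/2] z:[37,44] -> hit [37,85/2], descend [10, 11, 13, 26]
    N10 x:[75/2,81/2] y:[32,75/2] z:[37,44] -> hit [75/2,75/2], descend [14, 17]
      N14 x:[75/2,40] y:[32,69/2] z:[37,75/2] -> miss, prune
      N17 x:[38,81/2] y:[37,75/2] z:[87/2,44] -> miss, prune
    N11 x:[42,85/2] y:[79/2,85/2] z:[41,85/2] -> hit [42,85/2] leaf, test {P8@t=42}
    N13 x:[77/2,41] y:[81/2,83/2] z:[38,77/2] -> miss, prune
    N26 x:[73/2,77/2] y:[77/2,79/2] z:[81/2,43] -> miss, prune

Summary -> nodes [0, 4, 18, 20, 32, 10, 14, 17, 11, 13, 26]; box-tests=11; leaf-entries=1; first=P8

== RESULT ==
1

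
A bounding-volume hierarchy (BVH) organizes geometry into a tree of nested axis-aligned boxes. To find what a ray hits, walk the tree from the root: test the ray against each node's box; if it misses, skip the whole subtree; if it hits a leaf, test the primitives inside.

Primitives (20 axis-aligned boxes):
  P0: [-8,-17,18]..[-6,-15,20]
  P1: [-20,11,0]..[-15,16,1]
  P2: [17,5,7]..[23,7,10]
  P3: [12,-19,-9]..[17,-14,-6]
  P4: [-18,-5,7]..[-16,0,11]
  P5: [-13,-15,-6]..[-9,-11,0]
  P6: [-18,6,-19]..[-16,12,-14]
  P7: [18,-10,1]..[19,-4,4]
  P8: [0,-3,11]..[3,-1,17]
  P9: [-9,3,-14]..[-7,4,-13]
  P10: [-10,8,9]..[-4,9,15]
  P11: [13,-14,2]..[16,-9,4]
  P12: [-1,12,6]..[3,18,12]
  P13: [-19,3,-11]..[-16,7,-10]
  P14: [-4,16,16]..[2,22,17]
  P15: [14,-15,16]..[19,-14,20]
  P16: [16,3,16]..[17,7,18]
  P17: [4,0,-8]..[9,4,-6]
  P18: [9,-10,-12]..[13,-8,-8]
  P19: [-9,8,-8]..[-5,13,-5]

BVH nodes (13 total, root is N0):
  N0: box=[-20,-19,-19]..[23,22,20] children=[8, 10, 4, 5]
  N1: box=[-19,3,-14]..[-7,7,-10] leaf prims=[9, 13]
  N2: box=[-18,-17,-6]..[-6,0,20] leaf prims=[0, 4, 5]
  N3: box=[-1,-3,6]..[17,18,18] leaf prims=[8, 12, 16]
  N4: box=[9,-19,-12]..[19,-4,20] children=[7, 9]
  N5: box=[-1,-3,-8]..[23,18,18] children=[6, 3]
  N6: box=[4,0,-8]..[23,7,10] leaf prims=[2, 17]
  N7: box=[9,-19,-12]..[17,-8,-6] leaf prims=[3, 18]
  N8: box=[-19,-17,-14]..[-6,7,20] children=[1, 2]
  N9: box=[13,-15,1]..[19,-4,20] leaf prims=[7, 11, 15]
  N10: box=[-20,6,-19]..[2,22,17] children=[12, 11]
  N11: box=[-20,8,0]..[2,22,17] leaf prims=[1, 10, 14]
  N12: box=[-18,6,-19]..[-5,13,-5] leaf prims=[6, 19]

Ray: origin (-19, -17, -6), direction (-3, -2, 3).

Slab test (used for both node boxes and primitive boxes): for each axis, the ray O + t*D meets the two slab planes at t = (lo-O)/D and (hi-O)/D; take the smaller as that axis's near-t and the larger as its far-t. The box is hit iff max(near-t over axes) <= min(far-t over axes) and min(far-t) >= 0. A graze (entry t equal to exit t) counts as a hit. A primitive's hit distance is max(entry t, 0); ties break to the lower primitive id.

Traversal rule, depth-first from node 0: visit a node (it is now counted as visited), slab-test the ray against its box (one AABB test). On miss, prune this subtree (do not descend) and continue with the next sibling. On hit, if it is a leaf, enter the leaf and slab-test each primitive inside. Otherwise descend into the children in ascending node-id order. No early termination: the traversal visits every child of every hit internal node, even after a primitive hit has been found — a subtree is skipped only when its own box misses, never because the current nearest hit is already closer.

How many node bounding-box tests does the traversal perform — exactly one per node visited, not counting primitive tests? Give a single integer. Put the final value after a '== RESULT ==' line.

Trace the traversal:
N0 x:[-14,1/3] y:[-39/2,1] z:[-13/3,26/3] -> hit [-13/3,1/3], descend [4, 5, 8, 10]
  N4 x:[-38/3,-28/3] y:[-13/2,1] z:[-2,26/3] -> miss, prune
  N5 x:[-14,-6] y:[-35/2,-7] z:[-2/3,8] -> miss, prune
  N8 x:[-13/3,0] y:[-12,0] z:[-8/3,26/3] -> hit [-8/3,0], descend [1, 2]
    N1 x:[-4,0] y:[-12,-10] z:[-8/3,-4/3] -> miss, prune
    N2 x:[-13/3,-1/3] y:[-17/2,0] z:[0,26/3] -> miss, prune
  N10 x:[-7,1/3] y:[-39/2,-23/2] z:[-13/3,23/3] -> miss, prune

Summary -> nodes [0, 4, 5, 8, 1, 2, 10]; box-tests=7; leaf-entries=0; first=miss

== RESULT ==
7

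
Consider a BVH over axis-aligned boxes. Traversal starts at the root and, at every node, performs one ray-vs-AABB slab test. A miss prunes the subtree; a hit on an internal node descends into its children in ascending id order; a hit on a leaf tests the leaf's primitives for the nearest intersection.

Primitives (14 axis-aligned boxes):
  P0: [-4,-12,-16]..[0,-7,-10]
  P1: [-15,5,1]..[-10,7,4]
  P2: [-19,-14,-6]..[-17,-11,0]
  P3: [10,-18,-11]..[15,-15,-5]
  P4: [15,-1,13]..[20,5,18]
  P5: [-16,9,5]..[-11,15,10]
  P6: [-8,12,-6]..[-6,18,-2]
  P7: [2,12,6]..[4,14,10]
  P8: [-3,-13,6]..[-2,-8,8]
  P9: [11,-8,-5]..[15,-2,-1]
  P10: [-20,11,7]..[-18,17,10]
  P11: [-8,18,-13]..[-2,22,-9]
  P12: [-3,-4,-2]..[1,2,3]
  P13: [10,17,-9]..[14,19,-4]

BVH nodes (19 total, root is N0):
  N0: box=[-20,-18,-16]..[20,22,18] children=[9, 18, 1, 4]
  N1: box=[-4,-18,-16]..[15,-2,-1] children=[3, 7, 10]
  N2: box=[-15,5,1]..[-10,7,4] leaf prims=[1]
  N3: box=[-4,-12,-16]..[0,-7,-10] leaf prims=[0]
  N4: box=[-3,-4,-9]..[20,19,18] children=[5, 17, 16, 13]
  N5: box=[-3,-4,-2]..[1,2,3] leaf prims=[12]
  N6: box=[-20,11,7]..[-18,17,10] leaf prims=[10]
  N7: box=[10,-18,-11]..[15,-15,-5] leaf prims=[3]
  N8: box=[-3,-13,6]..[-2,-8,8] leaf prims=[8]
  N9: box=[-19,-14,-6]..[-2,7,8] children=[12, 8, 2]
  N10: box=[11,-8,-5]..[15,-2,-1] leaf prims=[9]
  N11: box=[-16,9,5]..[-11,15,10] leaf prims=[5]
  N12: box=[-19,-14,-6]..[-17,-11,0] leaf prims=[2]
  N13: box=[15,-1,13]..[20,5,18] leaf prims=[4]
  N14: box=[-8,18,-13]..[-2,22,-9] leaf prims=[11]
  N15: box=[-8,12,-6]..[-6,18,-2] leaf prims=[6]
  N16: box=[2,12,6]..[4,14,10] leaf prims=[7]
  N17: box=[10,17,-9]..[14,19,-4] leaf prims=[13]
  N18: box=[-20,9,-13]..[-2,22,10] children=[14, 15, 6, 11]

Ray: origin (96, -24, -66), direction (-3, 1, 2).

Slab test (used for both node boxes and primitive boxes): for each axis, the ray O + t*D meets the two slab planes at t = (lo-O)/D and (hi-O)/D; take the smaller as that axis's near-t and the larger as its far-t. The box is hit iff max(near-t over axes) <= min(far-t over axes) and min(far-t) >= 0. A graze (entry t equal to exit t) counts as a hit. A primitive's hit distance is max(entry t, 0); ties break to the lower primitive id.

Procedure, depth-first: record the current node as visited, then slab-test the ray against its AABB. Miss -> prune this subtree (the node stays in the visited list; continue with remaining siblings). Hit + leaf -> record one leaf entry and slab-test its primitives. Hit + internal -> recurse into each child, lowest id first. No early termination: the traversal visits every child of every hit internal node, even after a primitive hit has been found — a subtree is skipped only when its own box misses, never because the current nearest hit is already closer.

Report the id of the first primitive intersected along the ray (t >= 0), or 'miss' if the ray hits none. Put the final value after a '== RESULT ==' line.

Trace the traversal:
N0 x:[76/3,116/3] y:[6,46] z:[25,42] -> hit [76/3,116/3], descend [1, 4, 9, 18]
  N1 x:[27,100/3] y:[6,22] z:[25,65/2] -> miss, prune
  N4 x:[76/3,33] y:[20,43] z:[57/2,42] -> hit [57/2,33], descend [5, 13, 16, 17]
    N5 x:[95/3,33] y:[20,26] z:[32,69/2] -> miss, prune
    N13 x:[76/3,27] y:[23,29] z:[79/2,42] -> miss, prune
    N16 x:[92/3,94/3] y:[36,38] z:[36,38] -> miss, prune
    N17 x:[82/3,86/3] y:[41,43] z:[57/2,31] -> miss, prune
  N9 x:[98/3,115/3] y:[10,31] z:[30,37] -> miss, prune
  N18 x:[98/3,116/3] y:[33,46] z:[53/2,38] -> hit [33,38], descend [6, 11, 14, 15]
    N6 x:[38,116/3] y:[35,41] z:[73/2,38] -> hit [38,38] leaf, test {P10@t=38}
    N11 x:[107/3,112/3] y:[33,39] z:[71/2,38] -> hit [107/3,112/3] leaf, test {P5@t=107/3}
    N14 x:[98/3,104/3] y:[42,46] z:[53/2,57/2] -> miss, prune
    N15 x:[34,104/3] y:[36,42] z:[30,32] -> miss, prune

order=[0, 1, 4, 5, 13, 16, 17, 9, 18, 6, 11, 14, 15]  |boxes|=13  |leaves|=2  hit=P5

== RESULT ==
5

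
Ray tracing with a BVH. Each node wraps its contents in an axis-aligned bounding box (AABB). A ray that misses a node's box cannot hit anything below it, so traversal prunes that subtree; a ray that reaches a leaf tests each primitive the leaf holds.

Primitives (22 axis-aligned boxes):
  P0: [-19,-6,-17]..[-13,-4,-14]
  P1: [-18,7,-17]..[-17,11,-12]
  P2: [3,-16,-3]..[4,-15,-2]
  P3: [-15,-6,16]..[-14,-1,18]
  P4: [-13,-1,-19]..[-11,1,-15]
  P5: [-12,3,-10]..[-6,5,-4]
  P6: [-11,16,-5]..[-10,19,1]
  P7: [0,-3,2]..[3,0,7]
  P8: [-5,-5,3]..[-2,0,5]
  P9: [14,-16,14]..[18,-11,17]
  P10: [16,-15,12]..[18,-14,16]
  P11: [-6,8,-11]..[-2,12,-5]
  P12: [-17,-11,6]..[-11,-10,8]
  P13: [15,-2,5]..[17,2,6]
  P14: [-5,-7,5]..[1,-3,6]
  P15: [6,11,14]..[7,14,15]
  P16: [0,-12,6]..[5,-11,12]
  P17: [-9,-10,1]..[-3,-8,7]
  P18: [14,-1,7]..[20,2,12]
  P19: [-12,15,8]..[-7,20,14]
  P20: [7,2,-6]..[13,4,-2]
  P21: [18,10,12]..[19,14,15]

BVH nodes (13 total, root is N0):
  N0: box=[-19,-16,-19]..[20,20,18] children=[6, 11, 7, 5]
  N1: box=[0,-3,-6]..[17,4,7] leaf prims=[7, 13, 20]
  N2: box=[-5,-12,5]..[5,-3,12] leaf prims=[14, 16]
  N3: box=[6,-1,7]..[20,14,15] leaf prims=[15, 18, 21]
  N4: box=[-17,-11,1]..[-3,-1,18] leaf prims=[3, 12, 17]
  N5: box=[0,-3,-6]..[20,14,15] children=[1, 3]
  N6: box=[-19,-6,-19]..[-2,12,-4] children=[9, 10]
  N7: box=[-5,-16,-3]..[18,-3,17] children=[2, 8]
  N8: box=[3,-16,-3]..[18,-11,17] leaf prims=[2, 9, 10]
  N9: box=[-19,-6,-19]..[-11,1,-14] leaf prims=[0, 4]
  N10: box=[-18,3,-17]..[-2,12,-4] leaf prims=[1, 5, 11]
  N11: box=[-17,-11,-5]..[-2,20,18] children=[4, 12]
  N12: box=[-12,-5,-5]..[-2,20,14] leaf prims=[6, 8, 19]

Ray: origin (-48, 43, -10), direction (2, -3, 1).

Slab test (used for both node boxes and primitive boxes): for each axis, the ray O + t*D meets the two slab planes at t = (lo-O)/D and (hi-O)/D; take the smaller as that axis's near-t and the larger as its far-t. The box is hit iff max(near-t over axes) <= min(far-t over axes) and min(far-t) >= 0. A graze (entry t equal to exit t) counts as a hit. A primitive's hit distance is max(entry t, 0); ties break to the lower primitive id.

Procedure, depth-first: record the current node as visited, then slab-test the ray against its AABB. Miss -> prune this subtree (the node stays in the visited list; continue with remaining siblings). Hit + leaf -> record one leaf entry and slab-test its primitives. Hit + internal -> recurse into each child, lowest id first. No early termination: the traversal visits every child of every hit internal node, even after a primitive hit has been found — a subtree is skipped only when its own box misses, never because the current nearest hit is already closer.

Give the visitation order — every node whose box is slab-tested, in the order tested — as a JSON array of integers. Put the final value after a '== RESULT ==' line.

Walk:
N0 x:[29/2,34] y:[23/3,59/3] z:[-9,28] -> hit [29/2,59/3], descend [5, 6, 7, 11]
  N5 x:[24,34] y:[29/3,46/3] z:[4,25] -> miss, prune
  N6 x:[29/2,23] y:[31/3,49/3] z:[-9,6] -> miss, prune
  N7 x:[43/2,33] y:[46/3,59/3] z:[7,27] -> miss, prune
  N11 x:[31/2,23] y:[23/3,18] z:[5,28] -> hit [31/2,18], descend [4, 12]
    N4 x:[31/2,45/2] y:[44/3,18] z:[11,28] -> hit [31/2,18] leaf, test {P3(miss), P12@t=53/3, P17(miss)}
    N12 x:[18,23] y:[23/3,16] z:[5,24] -> miss, prune

Visited [0, 5, 6, 7, 11, 4, 12]. Tests: 7 box, 1 leaf. Nearest: P12.

== RESULT ==
[0, 5, 6, 7, 11, 4, 12]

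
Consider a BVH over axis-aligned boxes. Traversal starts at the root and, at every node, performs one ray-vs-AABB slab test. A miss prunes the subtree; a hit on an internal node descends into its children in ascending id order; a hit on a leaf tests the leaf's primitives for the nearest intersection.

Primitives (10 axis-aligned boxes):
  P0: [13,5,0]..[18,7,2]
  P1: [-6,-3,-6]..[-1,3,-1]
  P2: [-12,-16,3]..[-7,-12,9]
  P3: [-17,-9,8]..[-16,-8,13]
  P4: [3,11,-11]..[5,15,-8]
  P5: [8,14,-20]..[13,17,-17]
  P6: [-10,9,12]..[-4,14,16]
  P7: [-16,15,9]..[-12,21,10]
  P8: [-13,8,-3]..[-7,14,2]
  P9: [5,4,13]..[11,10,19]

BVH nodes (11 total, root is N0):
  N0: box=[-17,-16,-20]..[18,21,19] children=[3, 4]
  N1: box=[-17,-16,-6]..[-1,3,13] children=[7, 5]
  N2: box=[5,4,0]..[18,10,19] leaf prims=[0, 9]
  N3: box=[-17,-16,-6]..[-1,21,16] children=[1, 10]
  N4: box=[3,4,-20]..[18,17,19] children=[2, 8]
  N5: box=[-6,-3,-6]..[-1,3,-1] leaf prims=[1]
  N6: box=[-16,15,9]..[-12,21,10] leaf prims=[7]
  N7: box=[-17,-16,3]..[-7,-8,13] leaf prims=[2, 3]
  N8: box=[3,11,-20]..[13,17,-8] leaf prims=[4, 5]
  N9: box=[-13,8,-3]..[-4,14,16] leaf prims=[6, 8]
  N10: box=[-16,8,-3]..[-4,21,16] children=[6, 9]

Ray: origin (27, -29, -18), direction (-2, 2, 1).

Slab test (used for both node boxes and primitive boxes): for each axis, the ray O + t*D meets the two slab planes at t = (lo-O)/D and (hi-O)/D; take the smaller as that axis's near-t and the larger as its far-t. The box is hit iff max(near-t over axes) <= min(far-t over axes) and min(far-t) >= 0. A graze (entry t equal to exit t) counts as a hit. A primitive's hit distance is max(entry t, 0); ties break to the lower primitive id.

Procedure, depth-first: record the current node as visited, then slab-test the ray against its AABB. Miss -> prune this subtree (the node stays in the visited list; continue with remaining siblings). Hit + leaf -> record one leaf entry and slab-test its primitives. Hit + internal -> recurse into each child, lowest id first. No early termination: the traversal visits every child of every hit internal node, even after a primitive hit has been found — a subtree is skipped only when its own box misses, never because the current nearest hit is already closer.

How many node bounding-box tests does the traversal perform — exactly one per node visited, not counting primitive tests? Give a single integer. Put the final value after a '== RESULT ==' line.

Trace the traversal:
N0 x:[9/2,22] y:[13/2,25] z:[-2,37] -> hit [13/2,22], descend [3, 4]
  N3 x:[14,22] y:[13/2,25] z:[12,34] -> hit [14,22], descend [1, 10]
    N1 x:[14,22] y:[13/2,16] z:[12,31] -> hit [14,16], descend [5, 7]
      N5 x:[14,33/2] y:[13,16] z:[12,17] -> hit [14,16] leaf, test {P1@t=14}
      N7 x:[17,22] y:[13/2,21/2] z:[21,31] -> miss, prune
    N10 x:[31/2,43/2] y:[37/2,25] z:[15,34] -> hit [37/2,43/2], descend [6, 9]
      N6 x:[39/2,43/2] y:[22,25] z:[27,28] -> miss, prune
      N9 x:[31/2,20] y:[37/2,43/2] z:[15,34] -> hit [37/2,20] leaf, test {P6(miss), P8@t=37/2}
  N4 x:[9/2,12] y:[33/2,23] z:[-2,37] -> miss, prune

Summary -> nodes [0, 3, 1, 5, 7, 10, 6, 9, 4]; box-tests=9; leaf-entries=2; first=P1

== RESULT ==
9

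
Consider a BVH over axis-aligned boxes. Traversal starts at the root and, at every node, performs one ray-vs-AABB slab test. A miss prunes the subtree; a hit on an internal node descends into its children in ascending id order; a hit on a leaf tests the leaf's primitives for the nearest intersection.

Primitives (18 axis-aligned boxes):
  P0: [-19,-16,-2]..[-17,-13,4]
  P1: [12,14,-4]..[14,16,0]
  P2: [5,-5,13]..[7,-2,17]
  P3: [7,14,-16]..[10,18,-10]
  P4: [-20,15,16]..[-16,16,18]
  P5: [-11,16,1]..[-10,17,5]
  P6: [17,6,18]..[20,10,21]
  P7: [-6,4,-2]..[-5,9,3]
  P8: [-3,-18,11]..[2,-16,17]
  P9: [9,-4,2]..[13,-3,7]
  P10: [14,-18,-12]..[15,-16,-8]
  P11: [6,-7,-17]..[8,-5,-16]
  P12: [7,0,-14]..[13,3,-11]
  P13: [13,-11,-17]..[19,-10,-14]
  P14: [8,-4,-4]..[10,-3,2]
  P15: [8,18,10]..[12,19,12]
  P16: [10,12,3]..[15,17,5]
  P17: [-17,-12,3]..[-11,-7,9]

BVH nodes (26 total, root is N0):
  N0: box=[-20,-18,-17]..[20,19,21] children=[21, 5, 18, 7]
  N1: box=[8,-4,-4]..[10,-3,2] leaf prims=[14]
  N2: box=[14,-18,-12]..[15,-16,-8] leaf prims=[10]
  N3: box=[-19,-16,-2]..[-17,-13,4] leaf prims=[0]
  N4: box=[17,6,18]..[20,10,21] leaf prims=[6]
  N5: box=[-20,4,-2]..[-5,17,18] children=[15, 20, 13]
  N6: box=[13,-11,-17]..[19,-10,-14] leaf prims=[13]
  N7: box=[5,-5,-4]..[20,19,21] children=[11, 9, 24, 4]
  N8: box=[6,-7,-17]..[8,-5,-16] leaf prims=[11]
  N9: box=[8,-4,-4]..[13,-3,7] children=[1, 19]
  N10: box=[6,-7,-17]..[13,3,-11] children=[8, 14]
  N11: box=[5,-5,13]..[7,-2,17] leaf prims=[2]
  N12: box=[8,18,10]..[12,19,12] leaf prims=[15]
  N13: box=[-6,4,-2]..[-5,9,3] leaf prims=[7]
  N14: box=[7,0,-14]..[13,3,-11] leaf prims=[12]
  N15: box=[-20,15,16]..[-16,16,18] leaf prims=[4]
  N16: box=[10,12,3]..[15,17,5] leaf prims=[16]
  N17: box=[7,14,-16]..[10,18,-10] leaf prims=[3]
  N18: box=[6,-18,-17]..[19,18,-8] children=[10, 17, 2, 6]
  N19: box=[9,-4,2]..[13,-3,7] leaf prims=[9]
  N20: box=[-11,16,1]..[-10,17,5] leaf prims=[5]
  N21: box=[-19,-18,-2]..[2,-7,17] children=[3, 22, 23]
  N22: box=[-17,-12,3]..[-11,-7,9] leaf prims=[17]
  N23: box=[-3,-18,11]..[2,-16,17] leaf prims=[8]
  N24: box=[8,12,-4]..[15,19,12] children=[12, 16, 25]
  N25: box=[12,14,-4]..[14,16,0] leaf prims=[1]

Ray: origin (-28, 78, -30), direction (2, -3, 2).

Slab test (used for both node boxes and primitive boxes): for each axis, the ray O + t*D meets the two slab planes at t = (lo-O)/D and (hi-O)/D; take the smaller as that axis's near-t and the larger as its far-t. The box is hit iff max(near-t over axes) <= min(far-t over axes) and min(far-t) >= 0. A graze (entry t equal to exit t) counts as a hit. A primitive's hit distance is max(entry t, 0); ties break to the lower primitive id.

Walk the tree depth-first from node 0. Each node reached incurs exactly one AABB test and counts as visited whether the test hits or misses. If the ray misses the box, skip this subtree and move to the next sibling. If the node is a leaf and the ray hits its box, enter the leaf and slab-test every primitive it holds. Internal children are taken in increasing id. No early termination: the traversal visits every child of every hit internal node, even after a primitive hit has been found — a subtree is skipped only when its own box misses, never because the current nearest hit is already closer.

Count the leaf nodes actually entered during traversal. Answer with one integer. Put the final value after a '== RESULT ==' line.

Walk:
N0 x:[4,24] y:[59/3,32] z:[13/2,51/2] -> hit [59/3,24], descend [5, 7, 18, 21]
  N5 x:[4,23/2] y:[61/3,74/3] z:[14,24] -> miss, prune
  N7 x:[33/2,24] y:[59/3,83/3] z:[13,51/2] -> hit [59/3,24], descend [4, 9, 11, 24]
    N4 x:[45/2,24] y:[68/3,24] z:[24,51/2] -> hit [24,24] leaf, test {P6@t=24}
    N9 x:[18,41/2] y:[27,82/3] z:[13,37/2] -> miss, prune
    N11 x:[33/2,35/2] y:[80/3,83/3] z:[43/2,47/2] -> miss, prune
    N24 x:[18,43/2] y:[59/3,22] z:[13,21] -> hit [59/3,21], descend [12, 16, 25]
      N12 x:[18,20] y:[59/3,20] z:[20,21] -> hit [20,20] leaf, test {P15@t=20}
      N16 x:[19,43/2] y:[61/3,22] z:[33/2,35/2] -> miss, prune
      N25 x:[20,21] y:[62/3,64/3] z:[13,15] -> miss, prune
  N18 x:[17,47/2] y:[20,32] z:[13/2,11] -> miss, prune
  N21 x:[9/2,15] y:[85/3,32] z:[14,47/2] -> miss, prune

order=[0, 5, 7, 4, 9, 11, 24, 12, 16, 25, 18, 21]  |boxes|=12  |leaves|=2  hit=P15

== RESULT ==
2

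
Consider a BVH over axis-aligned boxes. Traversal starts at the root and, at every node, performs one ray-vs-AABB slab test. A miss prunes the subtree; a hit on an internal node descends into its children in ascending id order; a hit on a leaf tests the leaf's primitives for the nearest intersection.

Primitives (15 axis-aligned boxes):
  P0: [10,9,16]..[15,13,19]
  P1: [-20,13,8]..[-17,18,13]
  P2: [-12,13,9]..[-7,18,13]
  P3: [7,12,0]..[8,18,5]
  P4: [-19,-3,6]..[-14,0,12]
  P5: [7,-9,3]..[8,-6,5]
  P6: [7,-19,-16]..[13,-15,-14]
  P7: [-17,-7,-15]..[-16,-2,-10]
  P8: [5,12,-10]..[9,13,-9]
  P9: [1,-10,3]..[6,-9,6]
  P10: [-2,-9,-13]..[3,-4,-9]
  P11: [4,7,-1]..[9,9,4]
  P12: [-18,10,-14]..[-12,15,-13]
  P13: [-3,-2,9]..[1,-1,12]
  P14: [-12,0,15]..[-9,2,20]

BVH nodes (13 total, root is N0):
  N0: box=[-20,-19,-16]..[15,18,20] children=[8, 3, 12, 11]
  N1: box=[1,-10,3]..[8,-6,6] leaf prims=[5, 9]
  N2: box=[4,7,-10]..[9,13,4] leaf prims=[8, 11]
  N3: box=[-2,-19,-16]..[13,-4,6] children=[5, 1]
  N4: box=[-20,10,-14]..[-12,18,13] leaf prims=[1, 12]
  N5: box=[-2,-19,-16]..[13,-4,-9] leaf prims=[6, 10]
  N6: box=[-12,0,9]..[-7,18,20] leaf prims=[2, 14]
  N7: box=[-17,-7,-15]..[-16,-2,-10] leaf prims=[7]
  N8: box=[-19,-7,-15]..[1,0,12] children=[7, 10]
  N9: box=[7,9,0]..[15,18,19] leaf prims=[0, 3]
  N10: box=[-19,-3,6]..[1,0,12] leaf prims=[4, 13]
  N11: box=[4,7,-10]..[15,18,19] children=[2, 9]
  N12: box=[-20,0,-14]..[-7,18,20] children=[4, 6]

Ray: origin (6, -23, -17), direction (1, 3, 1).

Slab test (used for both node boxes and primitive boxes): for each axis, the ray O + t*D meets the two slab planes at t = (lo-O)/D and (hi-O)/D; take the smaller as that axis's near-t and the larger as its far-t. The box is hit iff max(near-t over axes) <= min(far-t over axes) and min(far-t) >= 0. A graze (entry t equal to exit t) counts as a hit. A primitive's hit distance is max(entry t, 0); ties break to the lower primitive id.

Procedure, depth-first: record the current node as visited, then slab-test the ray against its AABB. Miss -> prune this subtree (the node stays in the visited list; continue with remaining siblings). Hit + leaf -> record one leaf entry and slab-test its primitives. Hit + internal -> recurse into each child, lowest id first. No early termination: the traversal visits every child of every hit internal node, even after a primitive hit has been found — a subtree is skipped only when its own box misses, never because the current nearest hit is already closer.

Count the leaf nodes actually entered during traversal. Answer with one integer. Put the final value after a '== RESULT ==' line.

Walk:
N0 x:[-26,9] y:[4/3,41/3] z:[1,37] -> hit [4/3,9], descend [3, 8, 11, 12]
  N3 x:[-8,7] y:[4/3,19/3] z:[1,23] -> hit [4/3,19/3], descend [1, 5]
    N1 x:[-5,2] y:[13/3,17/3] z:[20,23] -> miss, prune
    N5 x:[-8,7] y:[4/3,19/3] z:[1,8] -> hit [4/3,19/3] leaf, test {P6@t=4/3, P10(miss)}
  N8 x:[-25,-5] y:[16/3,23/3] z:[2,29] -> miss, prune
  N11 x:[-2,9] y:[10,41/3] z:[7,36] -> miss, prune
  N12 x:[-26,-13] y:[23/3,41/3] z:[3,37] -> miss, prune

Summary -> nodes [0, 3, 1, 5, 8, 11, 12]; box-tests=7; leaf-entries=1; first=P6

== RESULT ==
1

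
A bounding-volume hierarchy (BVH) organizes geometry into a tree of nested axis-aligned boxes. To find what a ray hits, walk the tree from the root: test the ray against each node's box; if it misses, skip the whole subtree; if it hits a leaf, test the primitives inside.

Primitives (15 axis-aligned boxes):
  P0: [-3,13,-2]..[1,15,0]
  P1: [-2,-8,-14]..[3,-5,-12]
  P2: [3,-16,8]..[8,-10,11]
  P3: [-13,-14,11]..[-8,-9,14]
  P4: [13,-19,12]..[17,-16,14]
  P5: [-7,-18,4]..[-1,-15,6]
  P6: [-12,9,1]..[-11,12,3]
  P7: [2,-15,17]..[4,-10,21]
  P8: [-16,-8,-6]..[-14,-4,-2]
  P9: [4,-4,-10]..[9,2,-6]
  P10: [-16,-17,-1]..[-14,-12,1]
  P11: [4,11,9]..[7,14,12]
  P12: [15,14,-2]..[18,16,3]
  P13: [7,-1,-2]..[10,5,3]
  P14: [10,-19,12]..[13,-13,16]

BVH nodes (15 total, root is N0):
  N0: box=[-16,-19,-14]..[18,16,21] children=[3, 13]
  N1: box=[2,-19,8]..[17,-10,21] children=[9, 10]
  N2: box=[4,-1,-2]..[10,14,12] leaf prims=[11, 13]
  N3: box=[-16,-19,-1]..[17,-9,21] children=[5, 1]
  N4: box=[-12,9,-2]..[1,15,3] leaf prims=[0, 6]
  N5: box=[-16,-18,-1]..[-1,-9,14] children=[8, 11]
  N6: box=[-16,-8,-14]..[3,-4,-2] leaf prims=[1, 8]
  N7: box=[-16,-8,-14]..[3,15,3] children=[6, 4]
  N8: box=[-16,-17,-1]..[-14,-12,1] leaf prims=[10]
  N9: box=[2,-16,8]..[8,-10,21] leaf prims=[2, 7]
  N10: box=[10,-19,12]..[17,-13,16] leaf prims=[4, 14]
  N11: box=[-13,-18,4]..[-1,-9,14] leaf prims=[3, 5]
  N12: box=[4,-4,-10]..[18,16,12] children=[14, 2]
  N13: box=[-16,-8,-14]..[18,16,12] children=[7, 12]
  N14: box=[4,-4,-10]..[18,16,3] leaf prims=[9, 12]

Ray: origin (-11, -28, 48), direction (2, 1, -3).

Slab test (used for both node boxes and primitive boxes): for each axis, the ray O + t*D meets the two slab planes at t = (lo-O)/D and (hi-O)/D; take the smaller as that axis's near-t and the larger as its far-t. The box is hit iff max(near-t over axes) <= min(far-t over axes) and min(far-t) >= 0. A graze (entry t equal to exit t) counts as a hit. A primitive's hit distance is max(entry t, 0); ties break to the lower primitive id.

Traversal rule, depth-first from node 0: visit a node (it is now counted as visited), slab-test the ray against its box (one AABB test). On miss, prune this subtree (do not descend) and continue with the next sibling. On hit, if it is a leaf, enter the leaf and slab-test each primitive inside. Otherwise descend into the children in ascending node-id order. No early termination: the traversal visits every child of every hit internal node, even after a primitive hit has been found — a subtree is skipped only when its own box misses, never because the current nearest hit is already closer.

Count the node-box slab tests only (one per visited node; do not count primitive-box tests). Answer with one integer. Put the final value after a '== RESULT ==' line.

Trace the traversal:
N0 x:[-5/2,29/2] y:[9,44] z:[9,62/3] -> hit [9,29/2], descend [3, 13]
  N3 x:[-5/2,14] y:[9,19] z:[9,49/3] -> hit [9,14], descend [1, 5]
    N1 x:[13/2,14] y:[9,18] z:[9,40/3] -> hit [9,40/3], descend [9, 10]
      N9 x:[13/2,19/2] y:[12,18] z:[9,40/3] -> miss, prune
      N10 x:[21/2,14] y:[9,15] z:[32/3,12] -> hit [32/3,12] leaf, test {P4@t=12, P14@t=32/3}
    N5 x:[-5/2,5] y:[10,19] z:[34/3,49/3] -> miss, prune
  N13 x:[-5/2,29/2] y:[20,44] z:[12,62/3] -> miss, prune

Summary -> nodes [0, 3, 1, 9, 10, 5, 13]; box-tests=7; leaf-entries=1; first=P14

== RESULT ==
7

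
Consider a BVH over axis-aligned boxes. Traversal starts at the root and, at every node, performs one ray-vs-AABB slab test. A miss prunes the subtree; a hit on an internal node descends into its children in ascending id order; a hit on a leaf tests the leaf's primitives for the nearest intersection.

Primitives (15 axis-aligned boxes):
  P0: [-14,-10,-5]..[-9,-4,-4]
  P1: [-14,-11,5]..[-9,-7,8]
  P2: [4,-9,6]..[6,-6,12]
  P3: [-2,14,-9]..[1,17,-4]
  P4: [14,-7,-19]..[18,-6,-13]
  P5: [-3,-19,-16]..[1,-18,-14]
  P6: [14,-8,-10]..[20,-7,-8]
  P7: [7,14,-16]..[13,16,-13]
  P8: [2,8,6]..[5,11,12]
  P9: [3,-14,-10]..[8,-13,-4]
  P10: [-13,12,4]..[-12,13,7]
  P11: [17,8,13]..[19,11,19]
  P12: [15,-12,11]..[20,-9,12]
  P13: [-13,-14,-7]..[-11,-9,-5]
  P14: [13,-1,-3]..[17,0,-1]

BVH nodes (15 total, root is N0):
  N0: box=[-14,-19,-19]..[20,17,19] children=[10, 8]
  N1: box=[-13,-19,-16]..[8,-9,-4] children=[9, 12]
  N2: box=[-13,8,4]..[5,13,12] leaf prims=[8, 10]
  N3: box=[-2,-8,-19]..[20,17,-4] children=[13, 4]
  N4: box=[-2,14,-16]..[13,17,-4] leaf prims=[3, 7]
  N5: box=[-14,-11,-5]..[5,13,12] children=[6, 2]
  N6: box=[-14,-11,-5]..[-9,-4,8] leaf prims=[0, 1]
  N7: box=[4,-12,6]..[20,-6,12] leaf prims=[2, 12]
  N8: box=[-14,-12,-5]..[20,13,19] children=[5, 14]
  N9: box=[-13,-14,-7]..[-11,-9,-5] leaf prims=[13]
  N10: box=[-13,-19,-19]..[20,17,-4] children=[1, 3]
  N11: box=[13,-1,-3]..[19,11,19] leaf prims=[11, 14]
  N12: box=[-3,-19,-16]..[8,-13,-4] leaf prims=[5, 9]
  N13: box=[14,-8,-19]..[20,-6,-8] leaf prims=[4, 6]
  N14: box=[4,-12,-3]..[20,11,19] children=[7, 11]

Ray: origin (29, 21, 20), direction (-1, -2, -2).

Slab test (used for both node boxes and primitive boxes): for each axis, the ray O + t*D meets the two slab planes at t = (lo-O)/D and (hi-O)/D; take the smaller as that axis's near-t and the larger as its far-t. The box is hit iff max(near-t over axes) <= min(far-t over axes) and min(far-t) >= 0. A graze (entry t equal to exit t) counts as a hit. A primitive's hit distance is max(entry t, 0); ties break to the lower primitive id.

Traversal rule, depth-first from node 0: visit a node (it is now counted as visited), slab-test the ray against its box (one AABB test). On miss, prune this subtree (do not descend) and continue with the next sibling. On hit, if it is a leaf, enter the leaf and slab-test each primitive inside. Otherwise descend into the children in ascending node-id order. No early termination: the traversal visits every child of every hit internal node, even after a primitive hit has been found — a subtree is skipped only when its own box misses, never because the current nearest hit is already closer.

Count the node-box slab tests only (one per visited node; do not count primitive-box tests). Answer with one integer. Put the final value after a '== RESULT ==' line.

Walk:
N0 x:[9,43] y:[2,20] z:[1/2,39/2] -> hit [9,39/2], descend [8, 10]
  N8 x:[9,43] y:[4,33/2] z:[1/2,25/2] -> hit [9,25/2], descend [5, 14]
    N5 x:[24,43] y:[4,16] z:[4,25/2] -> miss, prune
    N14 x:[9,25] y:[5,33/2] z:[1/2,23/2] -> hit [9,23/2], descend [7, 11]
      N7 x:[9,25] y:[27/2,33/2] z:[4,7] -> miss, prune
      N11 x:[10,16] y:[5,11] z:[1/2,23/2] -> hit [10,11] leaf, test {P11(miss), P14(miss)}
  N10 x:[9,42] y:[2,20] z:[12,39/2] -> hit [12,39/2], descend [1, 3]
    N1 x:[21,42] y:[15,20] z:[12,18] -> miss, prune
    N3 x:[9,31] y:[2,29/2] z:[12,39/2] -> hit [12,29/2], descend [4, 13]
      N4 x:[16,31] y:[2,7/2] z:[12,18] -> miss, prune
      N13 x:[9,15] y:[27/2,29/2] z:[14,39/2] -> hit [14,29/2] leaf, test {P4(miss), P6@t=14}

order=[0, 8, 5, 14, 7, 11, 10, 1, 3, 4, 13]  |boxes|=11  |leaves|=2  hit=P6

== RESULT ==
11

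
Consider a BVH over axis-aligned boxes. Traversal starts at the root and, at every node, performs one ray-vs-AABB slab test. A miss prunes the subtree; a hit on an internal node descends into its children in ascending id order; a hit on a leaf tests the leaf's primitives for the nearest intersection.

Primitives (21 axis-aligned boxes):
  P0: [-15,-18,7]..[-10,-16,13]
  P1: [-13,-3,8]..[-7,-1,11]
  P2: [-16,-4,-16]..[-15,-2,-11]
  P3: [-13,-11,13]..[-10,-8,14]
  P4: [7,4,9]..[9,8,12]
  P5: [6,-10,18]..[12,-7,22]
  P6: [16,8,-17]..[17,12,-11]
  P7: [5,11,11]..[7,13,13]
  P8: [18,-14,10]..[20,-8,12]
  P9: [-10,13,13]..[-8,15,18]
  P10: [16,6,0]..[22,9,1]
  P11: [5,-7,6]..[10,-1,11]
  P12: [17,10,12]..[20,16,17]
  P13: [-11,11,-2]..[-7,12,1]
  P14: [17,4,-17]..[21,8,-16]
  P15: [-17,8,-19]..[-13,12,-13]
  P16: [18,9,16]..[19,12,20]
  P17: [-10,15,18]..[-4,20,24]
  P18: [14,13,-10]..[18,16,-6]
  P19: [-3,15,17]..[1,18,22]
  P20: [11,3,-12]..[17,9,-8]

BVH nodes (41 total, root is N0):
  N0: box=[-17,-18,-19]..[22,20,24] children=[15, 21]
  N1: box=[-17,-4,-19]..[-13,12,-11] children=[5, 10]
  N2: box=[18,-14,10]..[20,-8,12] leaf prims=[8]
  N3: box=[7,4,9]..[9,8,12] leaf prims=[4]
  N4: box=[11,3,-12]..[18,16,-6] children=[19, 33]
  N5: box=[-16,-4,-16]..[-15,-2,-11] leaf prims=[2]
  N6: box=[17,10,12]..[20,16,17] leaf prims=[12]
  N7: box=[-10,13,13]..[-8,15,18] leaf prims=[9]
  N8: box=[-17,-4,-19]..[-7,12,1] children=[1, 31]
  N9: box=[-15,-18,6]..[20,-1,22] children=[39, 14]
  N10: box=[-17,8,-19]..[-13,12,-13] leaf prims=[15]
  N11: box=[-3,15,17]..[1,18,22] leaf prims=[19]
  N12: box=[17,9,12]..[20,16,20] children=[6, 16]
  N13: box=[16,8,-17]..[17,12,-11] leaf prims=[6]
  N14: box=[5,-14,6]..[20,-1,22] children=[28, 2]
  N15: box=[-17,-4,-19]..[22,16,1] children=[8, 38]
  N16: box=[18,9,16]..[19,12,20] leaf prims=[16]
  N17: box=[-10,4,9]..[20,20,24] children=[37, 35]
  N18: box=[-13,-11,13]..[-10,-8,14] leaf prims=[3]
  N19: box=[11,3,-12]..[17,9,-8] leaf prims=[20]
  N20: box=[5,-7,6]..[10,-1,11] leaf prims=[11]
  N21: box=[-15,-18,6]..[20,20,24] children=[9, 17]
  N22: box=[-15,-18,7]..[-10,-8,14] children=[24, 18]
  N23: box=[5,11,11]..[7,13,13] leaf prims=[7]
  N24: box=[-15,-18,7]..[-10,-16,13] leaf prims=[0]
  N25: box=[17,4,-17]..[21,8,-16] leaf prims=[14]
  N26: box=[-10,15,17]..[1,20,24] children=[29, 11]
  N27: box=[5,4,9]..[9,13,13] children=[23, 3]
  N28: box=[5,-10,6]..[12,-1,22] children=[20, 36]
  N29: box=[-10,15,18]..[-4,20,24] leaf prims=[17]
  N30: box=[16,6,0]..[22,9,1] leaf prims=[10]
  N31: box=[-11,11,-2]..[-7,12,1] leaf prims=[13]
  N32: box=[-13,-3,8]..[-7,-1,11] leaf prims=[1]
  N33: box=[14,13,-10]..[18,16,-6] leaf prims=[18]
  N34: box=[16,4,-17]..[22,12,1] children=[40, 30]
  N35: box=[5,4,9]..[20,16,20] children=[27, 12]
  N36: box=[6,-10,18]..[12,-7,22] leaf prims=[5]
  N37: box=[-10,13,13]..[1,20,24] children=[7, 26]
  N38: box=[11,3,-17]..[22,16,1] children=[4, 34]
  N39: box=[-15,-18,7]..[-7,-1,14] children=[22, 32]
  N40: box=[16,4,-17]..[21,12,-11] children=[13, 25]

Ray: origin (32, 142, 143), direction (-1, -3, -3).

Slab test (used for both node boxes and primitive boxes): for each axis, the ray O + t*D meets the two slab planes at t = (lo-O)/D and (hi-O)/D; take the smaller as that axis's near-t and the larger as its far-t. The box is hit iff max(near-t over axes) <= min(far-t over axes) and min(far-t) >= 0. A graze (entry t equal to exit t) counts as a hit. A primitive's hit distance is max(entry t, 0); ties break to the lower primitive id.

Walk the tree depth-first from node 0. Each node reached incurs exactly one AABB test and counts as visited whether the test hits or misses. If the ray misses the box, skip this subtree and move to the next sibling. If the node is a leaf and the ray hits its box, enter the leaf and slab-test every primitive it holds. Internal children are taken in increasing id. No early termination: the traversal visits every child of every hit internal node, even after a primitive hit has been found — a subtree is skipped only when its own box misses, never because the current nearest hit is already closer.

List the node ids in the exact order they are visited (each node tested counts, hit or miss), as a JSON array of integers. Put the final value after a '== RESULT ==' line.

Traverse from the root:
N0 x:[10,49] y:[122/3,160/3] z:[119/3,54] -> hit [122/3,49], descend [15, 21]
  N15 x:[10,49] y:[42,146/3] z:[142/3,54] -> hit [142/3,146/3], descend [8, 38]
    N8 x:[39,49] y:[130/3,146/3] z:[142/3,54] -> hit [142/3,146/3], descend [1, 31]
      N1 x:[45,49] y:[130/3,146/3] z:[154/3,54] -> miss, prune
      N31 x:[39,43] y:[130/3,131/3] z:[142/3,145/3] -> miss, prune
    N38 x:[10,21] y:[42,139/3] z:[142/3,160/3] -> miss, prune
  N21 x:[12,47] y:[122/3,160/3] z:[119/3,137/3] -> hit [122/3,137/3], descend [9, 17]
    N9 x:[12,47] y:[143/3,160/3] z:[121/3,137/3] -> miss, prune
    N17 x:[12,42] y:[122/3,46] z:[119/3,134/3] -> hit [122/3,42], descend [35, 37]
      N35 x:[12,27] y:[42,46] z:[41,134/3] -> miss, prune
      N37 x:[31,42] y:[122/3,43] z:[119/3,130/3] -> hit [122/3,42], descend [7, 26]
        N7 x:[40,42] y:[127/3,43] z:[125/3,130/3] -> miss, prune
        N26 x:[31,42] y:[122/3,127/3] z:[119/3,42] -> hit [122/3,42], descend [11, 29]
          N11 x:[31,35] y:[124/3,127/3] z:[121/3,42] -> miss, prune
          N29 x:[36,42] y:[122/3,127/3] z:[119/3,125/3] -> hit [122/3,125/3] leaf, test {P17@t=122/3}

15 AABB tests over nodes [0, 15, 8, 1, 31, 38, 21, 9, 17, 35, 37, 7, 26, 11, 29]; 1 leaf entered; closest P17.

== RESULT ==
[0, 15, 8, 1, 31, 38, 21, 9, 17, 35, 37, 7, 26, 11, 29]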